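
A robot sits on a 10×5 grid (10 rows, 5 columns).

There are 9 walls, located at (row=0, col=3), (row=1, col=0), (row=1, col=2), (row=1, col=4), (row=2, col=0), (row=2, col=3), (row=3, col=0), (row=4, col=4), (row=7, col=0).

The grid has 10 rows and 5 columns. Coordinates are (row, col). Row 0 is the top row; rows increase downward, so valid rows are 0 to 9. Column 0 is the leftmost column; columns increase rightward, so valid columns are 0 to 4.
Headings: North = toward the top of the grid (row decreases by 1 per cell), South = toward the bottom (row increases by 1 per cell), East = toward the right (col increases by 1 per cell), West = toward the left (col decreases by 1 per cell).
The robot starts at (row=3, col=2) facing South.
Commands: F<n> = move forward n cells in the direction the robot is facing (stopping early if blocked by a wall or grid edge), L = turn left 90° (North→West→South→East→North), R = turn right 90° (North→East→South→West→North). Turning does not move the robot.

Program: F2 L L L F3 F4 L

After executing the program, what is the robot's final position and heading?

Answer: Final position: (row=5, col=0), facing South

Derivation:
Start: (row=3, col=2), facing South
  F2: move forward 2, now at (row=5, col=2)
  L: turn left, now facing East
  L: turn left, now facing North
  L: turn left, now facing West
  F3: move forward 2/3 (blocked), now at (row=5, col=0)
  F4: move forward 0/4 (blocked), now at (row=5, col=0)
  L: turn left, now facing South
Final: (row=5, col=0), facing South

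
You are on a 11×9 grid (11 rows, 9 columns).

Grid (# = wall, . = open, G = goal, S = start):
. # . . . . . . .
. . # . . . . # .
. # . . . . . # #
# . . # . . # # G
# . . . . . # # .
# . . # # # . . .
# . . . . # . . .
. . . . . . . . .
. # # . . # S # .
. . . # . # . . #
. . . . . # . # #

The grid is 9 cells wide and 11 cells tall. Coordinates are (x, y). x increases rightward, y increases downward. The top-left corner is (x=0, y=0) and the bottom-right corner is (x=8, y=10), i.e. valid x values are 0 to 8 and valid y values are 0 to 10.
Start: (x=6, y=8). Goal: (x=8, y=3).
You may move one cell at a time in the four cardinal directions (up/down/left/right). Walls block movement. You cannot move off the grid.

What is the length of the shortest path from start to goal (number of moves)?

BFS from (x=6, y=8) until reaching (x=8, y=3):
  Distance 0: (x=6, y=8)
  Distance 1: (x=6, y=7), (x=6, y=9)
  Distance 2: (x=6, y=6), (x=5, y=7), (x=7, y=7), (x=7, y=9), (x=6, y=10)
  Distance 3: (x=6, y=5), (x=7, y=6), (x=4, y=7), (x=8, y=7)
  Distance 4: (x=7, y=5), (x=4, y=6), (x=8, y=6), (x=3, y=7), (x=4, y=8), (x=8, y=8)
  Distance 5: (x=8, y=5), (x=3, y=6), (x=2, y=7), (x=3, y=8), (x=4, y=9)
  Distance 6: (x=8, y=4), (x=2, y=6), (x=1, y=7), (x=4, y=10)
  Distance 7: (x=8, y=3), (x=2, y=5), (x=1, y=6), (x=0, y=7), (x=3, y=10)  <- goal reached here
One shortest path (7 moves): (x=6, y=8) -> (x=6, y=7) -> (x=7, y=7) -> (x=8, y=7) -> (x=8, y=6) -> (x=8, y=5) -> (x=8, y=4) -> (x=8, y=3)

Answer: Shortest path length: 7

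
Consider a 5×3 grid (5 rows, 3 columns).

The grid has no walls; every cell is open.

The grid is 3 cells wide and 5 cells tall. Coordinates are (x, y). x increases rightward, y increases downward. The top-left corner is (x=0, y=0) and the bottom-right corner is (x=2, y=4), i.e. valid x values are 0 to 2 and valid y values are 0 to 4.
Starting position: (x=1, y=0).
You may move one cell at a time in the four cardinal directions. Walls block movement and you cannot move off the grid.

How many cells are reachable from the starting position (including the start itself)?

BFS flood-fill from (x=1, y=0):
  Distance 0: (x=1, y=0)
  Distance 1: (x=0, y=0), (x=2, y=0), (x=1, y=1)
  Distance 2: (x=0, y=1), (x=2, y=1), (x=1, y=2)
  Distance 3: (x=0, y=2), (x=2, y=2), (x=1, y=3)
  Distance 4: (x=0, y=3), (x=2, y=3), (x=1, y=4)
  Distance 5: (x=0, y=4), (x=2, y=4)
Total reachable: 15 (grid has 15 open cells total)

Answer: Reachable cells: 15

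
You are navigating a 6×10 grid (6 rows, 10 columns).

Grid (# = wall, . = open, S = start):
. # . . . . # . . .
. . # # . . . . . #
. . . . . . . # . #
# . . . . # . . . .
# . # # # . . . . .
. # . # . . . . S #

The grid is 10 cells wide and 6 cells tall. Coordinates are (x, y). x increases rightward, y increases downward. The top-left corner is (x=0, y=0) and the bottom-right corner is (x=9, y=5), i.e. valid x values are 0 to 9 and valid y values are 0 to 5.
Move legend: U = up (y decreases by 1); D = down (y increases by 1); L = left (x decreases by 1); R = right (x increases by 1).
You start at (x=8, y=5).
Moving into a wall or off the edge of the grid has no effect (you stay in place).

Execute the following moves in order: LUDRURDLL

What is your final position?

Answer: Final position: (x=7, y=4)

Derivation:
Start: (x=8, y=5)
  L (left): (x=8, y=5) -> (x=7, y=5)
  U (up): (x=7, y=5) -> (x=7, y=4)
  D (down): (x=7, y=4) -> (x=7, y=5)
  R (right): (x=7, y=5) -> (x=8, y=5)
  U (up): (x=8, y=5) -> (x=8, y=4)
  R (right): (x=8, y=4) -> (x=9, y=4)
  D (down): blocked, stay at (x=9, y=4)
  L (left): (x=9, y=4) -> (x=8, y=4)
  L (left): (x=8, y=4) -> (x=7, y=4)
Final: (x=7, y=4)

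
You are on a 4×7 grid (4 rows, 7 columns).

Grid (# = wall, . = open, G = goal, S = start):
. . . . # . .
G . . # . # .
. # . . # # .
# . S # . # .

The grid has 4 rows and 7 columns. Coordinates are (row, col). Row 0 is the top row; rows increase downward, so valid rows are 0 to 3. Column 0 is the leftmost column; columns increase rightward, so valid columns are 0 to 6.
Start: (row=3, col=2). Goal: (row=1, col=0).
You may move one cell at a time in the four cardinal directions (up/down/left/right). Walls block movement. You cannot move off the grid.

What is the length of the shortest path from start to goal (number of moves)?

BFS from (row=3, col=2) until reaching (row=1, col=0):
  Distance 0: (row=3, col=2)
  Distance 1: (row=2, col=2), (row=3, col=1)
  Distance 2: (row=1, col=2), (row=2, col=3)
  Distance 3: (row=0, col=2), (row=1, col=1)
  Distance 4: (row=0, col=1), (row=0, col=3), (row=1, col=0)  <- goal reached here
One shortest path (4 moves): (row=3, col=2) -> (row=2, col=2) -> (row=1, col=2) -> (row=1, col=1) -> (row=1, col=0)

Answer: Shortest path length: 4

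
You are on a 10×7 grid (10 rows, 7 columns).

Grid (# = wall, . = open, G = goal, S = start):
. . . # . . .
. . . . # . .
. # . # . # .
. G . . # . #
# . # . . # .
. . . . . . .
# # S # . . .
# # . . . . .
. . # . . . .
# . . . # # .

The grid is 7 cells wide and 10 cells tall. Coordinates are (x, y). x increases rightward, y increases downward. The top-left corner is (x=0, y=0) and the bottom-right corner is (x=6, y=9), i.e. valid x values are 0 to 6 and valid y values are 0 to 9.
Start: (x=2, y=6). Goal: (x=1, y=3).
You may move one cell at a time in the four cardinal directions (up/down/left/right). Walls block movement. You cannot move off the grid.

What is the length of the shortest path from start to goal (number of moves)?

BFS from (x=2, y=6) until reaching (x=1, y=3):
  Distance 0: (x=2, y=6)
  Distance 1: (x=2, y=5), (x=2, y=7)
  Distance 2: (x=1, y=5), (x=3, y=5), (x=3, y=7)
  Distance 3: (x=1, y=4), (x=3, y=4), (x=0, y=5), (x=4, y=5), (x=4, y=7), (x=3, y=8)
  Distance 4: (x=1, y=3), (x=3, y=3), (x=4, y=4), (x=5, y=5), (x=4, y=6), (x=5, y=7), (x=4, y=8), (x=3, y=9)  <- goal reached here
One shortest path (4 moves): (x=2, y=6) -> (x=2, y=5) -> (x=1, y=5) -> (x=1, y=4) -> (x=1, y=3)

Answer: Shortest path length: 4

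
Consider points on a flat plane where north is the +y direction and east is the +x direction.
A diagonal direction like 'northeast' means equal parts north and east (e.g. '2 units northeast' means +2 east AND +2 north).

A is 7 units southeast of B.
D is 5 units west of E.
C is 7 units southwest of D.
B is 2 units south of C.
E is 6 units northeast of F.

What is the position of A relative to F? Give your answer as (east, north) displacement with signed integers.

Place F at the origin (east=0, north=0).
  E is 6 units northeast of F: delta (east=+6, north=+6); E at (east=6, north=6).
  D is 5 units west of E: delta (east=-5, north=+0); D at (east=1, north=6).
  C is 7 units southwest of D: delta (east=-7, north=-7); C at (east=-6, north=-1).
  B is 2 units south of C: delta (east=+0, north=-2); B at (east=-6, north=-3).
  A is 7 units southeast of B: delta (east=+7, north=-7); A at (east=1, north=-10).
Therefore A relative to F: (east=1, north=-10).

Answer: A is at (east=1, north=-10) relative to F.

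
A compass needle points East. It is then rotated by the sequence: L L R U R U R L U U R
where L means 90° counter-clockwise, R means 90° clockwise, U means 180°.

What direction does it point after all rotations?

Start: East
  L (left (90° counter-clockwise)) -> North
  L (left (90° counter-clockwise)) -> West
  R (right (90° clockwise)) -> North
  U (U-turn (180°)) -> South
  R (right (90° clockwise)) -> West
  U (U-turn (180°)) -> East
  R (right (90° clockwise)) -> South
  L (left (90° counter-clockwise)) -> East
  U (U-turn (180°)) -> West
  U (U-turn (180°)) -> East
  R (right (90° clockwise)) -> South
Final: South

Answer: Final heading: South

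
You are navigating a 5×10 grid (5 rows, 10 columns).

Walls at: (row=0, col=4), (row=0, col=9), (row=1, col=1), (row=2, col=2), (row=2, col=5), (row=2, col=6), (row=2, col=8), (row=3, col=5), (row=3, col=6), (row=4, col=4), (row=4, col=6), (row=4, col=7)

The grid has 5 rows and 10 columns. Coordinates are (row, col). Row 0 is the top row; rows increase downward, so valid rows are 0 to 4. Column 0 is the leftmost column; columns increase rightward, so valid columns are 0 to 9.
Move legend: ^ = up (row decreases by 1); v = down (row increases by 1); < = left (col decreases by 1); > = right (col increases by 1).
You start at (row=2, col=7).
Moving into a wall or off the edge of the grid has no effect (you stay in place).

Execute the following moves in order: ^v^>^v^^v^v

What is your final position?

Answer: Final position: (row=1, col=8)

Derivation:
Start: (row=2, col=7)
  ^ (up): (row=2, col=7) -> (row=1, col=7)
  v (down): (row=1, col=7) -> (row=2, col=7)
  ^ (up): (row=2, col=7) -> (row=1, col=7)
  > (right): (row=1, col=7) -> (row=1, col=8)
  ^ (up): (row=1, col=8) -> (row=0, col=8)
  v (down): (row=0, col=8) -> (row=1, col=8)
  ^ (up): (row=1, col=8) -> (row=0, col=8)
  ^ (up): blocked, stay at (row=0, col=8)
  v (down): (row=0, col=8) -> (row=1, col=8)
  ^ (up): (row=1, col=8) -> (row=0, col=8)
  v (down): (row=0, col=8) -> (row=1, col=8)
Final: (row=1, col=8)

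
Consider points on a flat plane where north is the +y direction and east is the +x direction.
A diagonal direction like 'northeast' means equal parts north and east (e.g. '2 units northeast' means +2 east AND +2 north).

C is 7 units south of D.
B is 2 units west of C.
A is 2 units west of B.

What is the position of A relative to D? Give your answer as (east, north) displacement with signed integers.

Answer: A is at (east=-4, north=-7) relative to D.

Derivation:
Place D at the origin (east=0, north=0).
  C is 7 units south of D: delta (east=+0, north=-7); C at (east=0, north=-7).
  B is 2 units west of C: delta (east=-2, north=+0); B at (east=-2, north=-7).
  A is 2 units west of B: delta (east=-2, north=+0); A at (east=-4, north=-7).
Therefore A relative to D: (east=-4, north=-7).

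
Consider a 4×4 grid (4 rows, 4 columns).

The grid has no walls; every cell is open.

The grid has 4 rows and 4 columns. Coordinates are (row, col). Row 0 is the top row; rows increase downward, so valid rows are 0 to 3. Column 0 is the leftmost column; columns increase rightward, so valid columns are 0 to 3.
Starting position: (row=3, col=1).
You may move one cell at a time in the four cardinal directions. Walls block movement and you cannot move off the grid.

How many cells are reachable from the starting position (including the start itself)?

BFS flood-fill from (row=3, col=1):
  Distance 0: (row=3, col=1)
  Distance 1: (row=2, col=1), (row=3, col=0), (row=3, col=2)
  Distance 2: (row=1, col=1), (row=2, col=0), (row=2, col=2), (row=3, col=3)
  Distance 3: (row=0, col=1), (row=1, col=0), (row=1, col=2), (row=2, col=3)
  Distance 4: (row=0, col=0), (row=0, col=2), (row=1, col=3)
  Distance 5: (row=0, col=3)
Total reachable: 16 (grid has 16 open cells total)

Answer: Reachable cells: 16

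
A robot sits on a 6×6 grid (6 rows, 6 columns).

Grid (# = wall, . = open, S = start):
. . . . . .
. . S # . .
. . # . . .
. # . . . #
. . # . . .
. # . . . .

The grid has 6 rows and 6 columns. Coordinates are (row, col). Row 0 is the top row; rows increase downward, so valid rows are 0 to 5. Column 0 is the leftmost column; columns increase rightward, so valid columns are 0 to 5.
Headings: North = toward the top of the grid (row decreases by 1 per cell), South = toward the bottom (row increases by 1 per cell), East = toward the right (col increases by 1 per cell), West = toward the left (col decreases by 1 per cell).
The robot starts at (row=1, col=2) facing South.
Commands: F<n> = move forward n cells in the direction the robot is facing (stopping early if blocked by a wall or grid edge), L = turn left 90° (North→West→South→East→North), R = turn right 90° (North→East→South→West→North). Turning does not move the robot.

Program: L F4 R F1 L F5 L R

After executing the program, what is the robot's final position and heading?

Answer: Final position: (row=1, col=2), facing East

Derivation:
Start: (row=1, col=2), facing South
  L: turn left, now facing East
  F4: move forward 0/4 (blocked), now at (row=1, col=2)
  R: turn right, now facing South
  F1: move forward 0/1 (blocked), now at (row=1, col=2)
  L: turn left, now facing East
  F5: move forward 0/5 (blocked), now at (row=1, col=2)
  L: turn left, now facing North
  R: turn right, now facing East
Final: (row=1, col=2), facing East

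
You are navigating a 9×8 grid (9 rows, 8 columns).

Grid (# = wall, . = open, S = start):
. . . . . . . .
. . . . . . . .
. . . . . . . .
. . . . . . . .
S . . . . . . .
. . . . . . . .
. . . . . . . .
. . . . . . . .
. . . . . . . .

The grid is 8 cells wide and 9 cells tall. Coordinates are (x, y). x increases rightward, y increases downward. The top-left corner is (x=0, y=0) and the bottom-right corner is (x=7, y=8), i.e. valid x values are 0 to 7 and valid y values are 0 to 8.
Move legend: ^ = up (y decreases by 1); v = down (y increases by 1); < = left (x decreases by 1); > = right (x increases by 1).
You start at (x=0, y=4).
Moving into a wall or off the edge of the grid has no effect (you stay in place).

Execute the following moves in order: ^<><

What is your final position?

Answer: Final position: (x=0, y=3)

Derivation:
Start: (x=0, y=4)
  ^ (up): (x=0, y=4) -> (x=0, y=3)
  < (left): blocked, stay at (x=0, y=3)
  > (right): (x=0, y=3) -> (x=1, y=3)
  < (left): (x=1, y=3) -> (x=0, y=3)
Final: (x=0, y=3)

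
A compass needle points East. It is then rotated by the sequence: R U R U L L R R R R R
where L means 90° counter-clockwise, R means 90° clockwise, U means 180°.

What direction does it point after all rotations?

Start: East
  R (right (90° clockwise)) -> South
  U (U-turn (180°)) -> North
  R (right (90° clockwise)) -> East
  U (U-turn (180°)) -> West
  L (left (90° counter-clockwise)) -> South
  L (left (90° counter-clockwise)) -> East
  R (right (90° clockwise)) -> South
  R (right (90° clockwise)) -> West
  R (right (90° clockwise)) -> North
  R (right (90° clockwise)) -> East
  R (right (90° clockwise)) -> South
Final: South

Answer: Final heading: South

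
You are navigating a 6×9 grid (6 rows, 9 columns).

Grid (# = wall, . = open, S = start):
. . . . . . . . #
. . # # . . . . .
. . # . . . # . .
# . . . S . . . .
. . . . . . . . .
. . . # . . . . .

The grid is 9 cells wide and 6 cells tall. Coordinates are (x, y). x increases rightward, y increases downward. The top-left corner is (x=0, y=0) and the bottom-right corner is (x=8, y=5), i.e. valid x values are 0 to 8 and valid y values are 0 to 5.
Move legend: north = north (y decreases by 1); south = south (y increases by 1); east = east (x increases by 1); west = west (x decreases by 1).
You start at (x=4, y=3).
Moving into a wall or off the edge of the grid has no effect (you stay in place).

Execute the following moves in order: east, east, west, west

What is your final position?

Answer: Final position: (x=4, y=3)

Derivation:
Start: (x=4, y=3)
  east (east): (x=4, y=3) -> (x=5, y=3)
  east (east): (x=5, y=3) -> (x=6, y=3)
  west (west): (x=6, y=3) -> (x=5, y=3)
  west (west): (x=5, y=3) -> (x=4, y=3)
Final: (x=4, y=3)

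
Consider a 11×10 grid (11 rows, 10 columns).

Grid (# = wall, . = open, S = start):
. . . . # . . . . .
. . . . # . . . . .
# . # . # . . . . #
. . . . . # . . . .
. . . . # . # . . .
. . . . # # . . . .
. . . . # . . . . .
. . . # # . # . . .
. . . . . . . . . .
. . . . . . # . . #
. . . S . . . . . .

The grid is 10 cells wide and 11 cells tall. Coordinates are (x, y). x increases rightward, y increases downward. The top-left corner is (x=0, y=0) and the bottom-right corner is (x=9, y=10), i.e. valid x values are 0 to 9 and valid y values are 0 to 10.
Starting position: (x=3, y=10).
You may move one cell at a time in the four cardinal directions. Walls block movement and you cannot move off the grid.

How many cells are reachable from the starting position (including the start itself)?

Answer: Reachable cells: 92

Derivation:
BFS flood-fill from (x=3, y=10):
  Distance 0: (x=3, y=10)
  Distance 1: (x=3, y=9), (x=2, y=10), (x=4, y=10)
  Distance 2: (x=3, y=8), (x=2, y=9), (x=4, y=9), (x=1, y=10), (x=5, y=10)
  Distance 3: (x=2, y=8), (x=4, y=8), (x=1, y=9), (x=5, y=9), (x=0, y=10), (x=6, y=10)
  Distance 4: (x=2, y=7), (x=1, y=8), (x=5, y=8), (x=0, y=9), (x=7, y=10)
  Distance 5: (x=2, y=6), (x=1, y=7), (x=5, y=7), (x=0, y=8), (x=6, y=8), (x=7, y=9), (x=8, y=10)
  Distance 6: (x=2, y=5), (x=1, y=6), (x=3, y=6), (x=5, y=6), (x=0, y=7), (x=7, y=8), (x=8, y=9), (x=9, y=10)
  Distance 7: (x=2, y=4), (x=1, y=5), (x=3, y=5), (x=0, y=6), (x=6, y=6), (x=7, y=7), (x=8, y=8)
  Distance 8: (x=2, y=3), (x=1, y=4), (x=3, y=4), (x=0, y=5), (x=6, y=5), (x=7, y=6), (x=8, y=7), (x=9, y=8)
  Distance 9: (x=1, y=3), (x=3, y=3), (x=0, y=4), (x=7, y=5), (x=8, y=6), (x=9, y=7)
  Distance 10: (x=1, y=2), (x=3, y=2), (x=0, y=3), (x=4, y=3), (x=7, y=4), (x=8, y=5), (x=9, y=6)
  Distance 11: (x=1, y=1), (x=3, y=1), (x=7, y=3), (x=8, y=4), (x=9, y=5)
  Distance 12: (x=1, y=0), (x=3, y=0), (x=0, y=1), (x=2, y=1), (x=7, y=2), (x=6, y=3), (x=8, y=3), (x=9, y=4)
  Distance 13: (x=0, y=0), (x=2, y=0), (x=7, y=1), (x=6, y=2), (x=8, y=2), (x=9, y=3)
  Distance 14: (x=7, y=0), (x=6, y=1), (x=8, y=1), (x=5, y=2)
  Distance 15: (x=6, y=0), (x=8, y=0), (x=5, y=1), (x=9, y=1)
  Distance 16: (x=5, y=0), (x=9, y=0)
Total reachable: 92 (grid has 93 open cells total)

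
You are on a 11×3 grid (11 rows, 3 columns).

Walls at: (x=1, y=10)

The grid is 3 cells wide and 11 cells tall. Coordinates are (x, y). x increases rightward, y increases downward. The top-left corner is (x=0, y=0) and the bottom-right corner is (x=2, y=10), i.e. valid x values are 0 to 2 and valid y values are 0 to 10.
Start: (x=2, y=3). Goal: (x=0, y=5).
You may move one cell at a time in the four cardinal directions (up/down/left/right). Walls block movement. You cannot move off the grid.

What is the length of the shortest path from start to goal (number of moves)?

Answer: Shortest path length: 4

Derivation:
BFS from (x=2, y=3) until reaching (x=0, y=5):
  Distance 0: (x=2, y=3)
  Distance 1: (x=2, y=2), (x=1, y=3), (x=2, y=4)
  Distance 2: (x=2, y=1), (x=1, y=2), (x=0, y=3), (x=1, y=4), (x=2, y=5)
  Distance 3: (x=2, y=0), (x=1, y=1), (x=0, y=2), (x=0, y=4), (x=1, y=5), (x=2, y=6)
  Distance 4: (x=1, y=0), (x=0, y=1), (x=0, y=5), (x=1, y=6), (x=2, y=7)  <- goal reached here
One shortest path (4 moves): (x=2, y=3) -> (x=1, y=3) -> (x=0, y=3) -> (x=0, y=4) -> (x=0, y=5)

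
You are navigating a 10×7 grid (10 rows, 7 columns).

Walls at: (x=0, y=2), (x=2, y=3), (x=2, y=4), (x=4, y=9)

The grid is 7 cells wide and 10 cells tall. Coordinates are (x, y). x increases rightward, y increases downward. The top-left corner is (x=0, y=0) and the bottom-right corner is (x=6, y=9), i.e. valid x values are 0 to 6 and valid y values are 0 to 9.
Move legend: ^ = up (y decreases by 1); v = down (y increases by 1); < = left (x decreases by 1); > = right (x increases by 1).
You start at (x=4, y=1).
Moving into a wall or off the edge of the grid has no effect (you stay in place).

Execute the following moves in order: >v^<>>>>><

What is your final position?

Answer: Final position: (x=5, y=1)

Derivation:
Start: (x=4, y=1)
  > (right): (x=4, y=1) -> (x=5, y=1)
  v (down): (x=5, y=1) -> (x=5, y=2)
  ^ (up): (x=5, y=2) -> (x=5, y=1)
  < (left): (x=5, y=1) -> (x=4, y=1)
  > (right): (x=4, y=1) -> (x=5, y=1)
  > (right): (x=5, y=1) -> (x=6, y=1)
  [×3]> (right): blocked, stay at (x=6, y=1)
  < (left): (x=6, y=1) -> (x=5, y=1)
Final: (x=5, y=1)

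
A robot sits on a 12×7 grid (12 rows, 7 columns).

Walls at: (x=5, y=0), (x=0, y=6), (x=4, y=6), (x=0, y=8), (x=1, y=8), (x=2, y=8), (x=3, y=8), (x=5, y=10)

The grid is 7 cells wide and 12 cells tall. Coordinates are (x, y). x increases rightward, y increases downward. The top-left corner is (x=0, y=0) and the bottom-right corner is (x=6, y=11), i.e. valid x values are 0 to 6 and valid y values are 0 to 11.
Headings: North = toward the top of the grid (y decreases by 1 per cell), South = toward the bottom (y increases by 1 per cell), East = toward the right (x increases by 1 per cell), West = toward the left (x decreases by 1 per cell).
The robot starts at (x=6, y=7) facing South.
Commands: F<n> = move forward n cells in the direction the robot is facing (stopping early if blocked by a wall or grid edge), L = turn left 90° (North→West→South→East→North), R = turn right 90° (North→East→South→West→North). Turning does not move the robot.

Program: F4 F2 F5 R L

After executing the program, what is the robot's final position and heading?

Answer: Final position: (x=6, y=11), facing South

Derivation:
Start: (x=6, y=7), facing South
  F4: move forward 4, now at (x=6, y=11)
  F2: move forward 0/2 (blocked), now at (x=6, y=11)
  F5: move forward 0/5 (blocked), now at (x=6, y=11)
  R: turn right, now facing West
  L: turn left, now facing South
Final: (x=6, y=11), facing South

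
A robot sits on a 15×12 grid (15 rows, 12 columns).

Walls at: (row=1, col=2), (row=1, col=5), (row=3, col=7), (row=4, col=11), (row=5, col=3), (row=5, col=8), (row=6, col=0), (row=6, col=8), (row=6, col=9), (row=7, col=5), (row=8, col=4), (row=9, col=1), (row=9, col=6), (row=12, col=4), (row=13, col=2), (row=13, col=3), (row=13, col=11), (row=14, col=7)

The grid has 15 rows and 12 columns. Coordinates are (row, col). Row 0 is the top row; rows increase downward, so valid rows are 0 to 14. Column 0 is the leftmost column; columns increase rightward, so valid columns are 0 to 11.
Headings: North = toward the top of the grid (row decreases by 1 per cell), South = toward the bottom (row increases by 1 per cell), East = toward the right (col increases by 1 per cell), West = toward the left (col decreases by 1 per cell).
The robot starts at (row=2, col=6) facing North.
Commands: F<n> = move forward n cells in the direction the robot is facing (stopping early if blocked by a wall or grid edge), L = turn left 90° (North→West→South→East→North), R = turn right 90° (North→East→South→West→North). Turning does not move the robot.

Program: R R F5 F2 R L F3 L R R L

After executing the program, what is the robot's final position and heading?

Answer: Final position: (row=8, col=6), facing South

Derivation:
Start: (row=2, col=6), facing North
  R: turn right, now facing East
  R: turn right, now facing South
  F5: move forward 5, now at (row=7, col=6)
  F2: move forward 1/2 (blocked), now at (row=8, col=6)
  R: turn right, now facing West
  L: turn left, now facing South
  F3: move forward 0/3 (blocked), now at (row=8, col=6)
  L: turn left, now facing East
  R: turn right, now facing South
  R: turn right, now facing West
  L: turn left, now facing South
Final: (row=8, col=6), facing South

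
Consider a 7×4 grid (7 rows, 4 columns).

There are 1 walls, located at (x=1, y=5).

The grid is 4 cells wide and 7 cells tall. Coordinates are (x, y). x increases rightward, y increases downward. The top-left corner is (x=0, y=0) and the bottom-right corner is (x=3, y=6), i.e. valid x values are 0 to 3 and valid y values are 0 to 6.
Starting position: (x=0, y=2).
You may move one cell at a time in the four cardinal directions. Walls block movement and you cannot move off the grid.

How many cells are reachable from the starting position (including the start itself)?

BFS flood-fill from (x=0, y=2):
  Distance 0: (x=0, y=2)
  Distance 1: (x=0, y=1), (x=1, y=2), (x=0, y=3)
  Distance 2: (x=0, y=0), (x=1, y=1), (x=2, y=2), (x=1, y=3), (x=0, y=4)
  Distance 3: (x=1, y=0), (x=2, y=1), (x=3, y=2), (x=2, y=3), (x=1, y=4), (x=0, y=5)
  Distance 4: (x=2, y=0), (x=3, y=1), (x=3, y=3), (x=2, y=4), (x=0, y=6)
  Distance 5: (x=3, y=0), (x=3, y=4), (x=2, y=5), (x=1, y=6)
  Distance 6: (x=3, y=5), (x=2, y=6)
  Distance 7: (x=3, y=6)
Total reachable: 27 (grid has 27 open cells total)

Answer: Reachable cells: 27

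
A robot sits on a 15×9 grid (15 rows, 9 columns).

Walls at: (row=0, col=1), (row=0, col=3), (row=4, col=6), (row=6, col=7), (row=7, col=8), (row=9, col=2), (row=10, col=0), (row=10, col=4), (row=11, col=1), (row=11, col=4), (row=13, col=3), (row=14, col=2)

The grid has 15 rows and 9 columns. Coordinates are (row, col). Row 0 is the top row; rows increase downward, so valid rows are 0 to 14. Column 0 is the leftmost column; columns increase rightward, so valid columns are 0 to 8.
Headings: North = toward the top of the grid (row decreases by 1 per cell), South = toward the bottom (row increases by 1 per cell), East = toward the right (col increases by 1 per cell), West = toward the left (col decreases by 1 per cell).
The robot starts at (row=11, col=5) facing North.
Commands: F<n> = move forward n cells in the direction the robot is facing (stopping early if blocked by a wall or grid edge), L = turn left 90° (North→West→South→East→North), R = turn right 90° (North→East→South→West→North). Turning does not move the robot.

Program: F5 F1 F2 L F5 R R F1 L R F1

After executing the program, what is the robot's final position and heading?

Answer: Final position: (row=3, col=2), facing East

Derivation:
Start: (row=11, col=5), facing North
  F5: move forward 5, now at (row=6, col=5)
  F1: move forward 1, now at (row=5, col=5)
  F2: move forward 2, now at (row=3, col=5)
  L: turn left, now facing West
  F5: move forward 5, now at (row=3, col=0)
  R: turn right, now facing North
  R: turn right, now facing East
  F1: move forward 1, now at (row=3, col=1)
  L: turn left, now facing North
  R: turn right, now facing East
  F1: move forward 1, now at (row=3, col=2)
Final: (row=3, col=2), facing East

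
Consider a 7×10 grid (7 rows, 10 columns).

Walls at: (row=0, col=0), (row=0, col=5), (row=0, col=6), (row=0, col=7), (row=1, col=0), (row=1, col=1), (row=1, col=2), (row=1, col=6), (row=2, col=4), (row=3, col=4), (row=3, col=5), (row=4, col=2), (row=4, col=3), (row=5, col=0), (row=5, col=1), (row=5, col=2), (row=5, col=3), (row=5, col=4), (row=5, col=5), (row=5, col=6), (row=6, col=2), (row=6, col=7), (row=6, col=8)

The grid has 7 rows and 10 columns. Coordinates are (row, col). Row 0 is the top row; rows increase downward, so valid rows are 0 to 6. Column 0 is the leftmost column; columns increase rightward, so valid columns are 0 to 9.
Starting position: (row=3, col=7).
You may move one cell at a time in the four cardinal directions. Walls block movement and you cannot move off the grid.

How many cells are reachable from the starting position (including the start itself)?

Answer: Reachable cells: 41

Derivation:
BFS flood-fill from (row=3, col=7):
  Distance 0: (row=3, col=7)
  Distance 1: (row=2, col=7), (row=3, col=6), (row=3, col=8), (row=4, col=7)
  Distance 2: (row=1, col=7), (row=2, col=6), (row=2, col=8), (row=3, col=9), (row=4, col=6), (row=4, col=8), (row=5, col=7)
  Distance 3: (row=1, col=8), (row=2, col=5), (row=2, col=9), (row=4, col=5), (row=4, col=9), (row=5, col=8)
  Distance 4: (row=0, col=8), (row=1, col=5), (row=1, col=9), (row=4, col=4), (row=5, col=9)
  Distance 5: (row=0, col=9), (row=1, col=4), (row=6, col=9)
  Distance 6: (row=0, col=4), (row=1, col=3)
  Distance 7: (row=0, col=3), (row=2, col=3)
  Distance 8: (row=0, col=2), (row=2, col=2), (row=3, col=3)
  Distance 9: (row=0, col=1), (row=2, col=1), (row=3, col=2)
  Distance 10: (row=2, col=0), (row=3, col=1)
  Distance 11: (row=3, col=0), (row=4, col=1)
  Distance 12: (row=4, col=0)
Total reachable: 41 (grid has 47 open cells total)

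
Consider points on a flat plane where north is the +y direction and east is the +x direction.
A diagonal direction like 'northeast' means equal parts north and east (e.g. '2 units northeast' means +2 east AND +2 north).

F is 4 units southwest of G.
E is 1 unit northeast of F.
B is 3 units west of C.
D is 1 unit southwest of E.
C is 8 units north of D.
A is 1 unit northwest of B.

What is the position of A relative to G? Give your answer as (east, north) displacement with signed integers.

Place G at the origin (east=0, north=0).
  F is 4 units southwest of G: delta (east=-4, north=-4); F at (east=-4, north=-4).
  E is 1 unit northeast of F: delta (east=+1, north=+1); E at (east=-3, north=-3).
  D is 1 unit southwest of E: delta (east=-1, north=-1); D at (east=-4, north=-4).
  C is 8 units north of D: delta (east=+0, north=+8); C at (east=-4, north=4).
  B is 3 units west of C: delta (east=-3, north=+0); B at (east=-7, north=4).
  A is 1 unit northwest of B: delta (east=-1, north=+1); A at (east=-8, north=5).
Therefore A relative to G: (east=-8, north=5).

Answer: A is at (east=-8, north=5) relative to G.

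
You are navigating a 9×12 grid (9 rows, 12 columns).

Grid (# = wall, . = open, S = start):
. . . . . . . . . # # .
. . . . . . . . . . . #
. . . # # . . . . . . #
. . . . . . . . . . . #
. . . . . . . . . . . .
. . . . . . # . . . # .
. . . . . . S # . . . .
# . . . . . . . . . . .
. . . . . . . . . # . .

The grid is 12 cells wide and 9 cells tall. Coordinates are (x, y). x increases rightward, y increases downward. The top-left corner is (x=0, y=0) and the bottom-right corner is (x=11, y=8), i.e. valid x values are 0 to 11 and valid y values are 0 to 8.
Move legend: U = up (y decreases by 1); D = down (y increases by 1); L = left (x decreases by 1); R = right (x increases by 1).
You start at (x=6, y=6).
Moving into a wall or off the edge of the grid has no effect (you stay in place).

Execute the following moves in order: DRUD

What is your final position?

Answer: Final position: (x=7, y=8)

Derivation:
Start: (x=6, y=6)
  D (down): (x=6, y=6) -> (x=6, y=7)
  R (right): (x=6, y=7) -> (x=7, y=7)
  U (up): blocked, stay at (x=7, y=7)
  D (down): (x=7, y=7) -> (x=7, y=8)
Final: (x=7, y=8)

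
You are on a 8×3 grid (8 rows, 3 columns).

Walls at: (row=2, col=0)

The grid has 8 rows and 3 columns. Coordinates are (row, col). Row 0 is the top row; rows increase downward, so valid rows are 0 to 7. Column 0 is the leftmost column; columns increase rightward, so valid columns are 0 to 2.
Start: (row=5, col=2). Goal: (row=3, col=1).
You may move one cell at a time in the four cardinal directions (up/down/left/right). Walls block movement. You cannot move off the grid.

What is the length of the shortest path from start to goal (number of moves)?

Answer: Shortest path length: 3

Derivation:
BFS from (row=5, col=2) until reaching (row=3, col=1):
  Distance 0: (row=5, col=2)
  Distance 1: (row=4, col=2), (row=5, col=1), (row=6, col=2)
  Distance 2: (row=3, col=2), (row=4, col=1), (row=5, col=0), (row=6, col=1), (row=7, col=2)
  Distance 3: (row=2, col=2), (row=3, col=1), (row=4, col=0), (row=6, col=0), (row=7, col=1)  <- goal reached here
One shortest path (3 moves): (row=5, col=2) -> (row=5, col=1) -> (row=4, col=1) -> (row=3, col=1)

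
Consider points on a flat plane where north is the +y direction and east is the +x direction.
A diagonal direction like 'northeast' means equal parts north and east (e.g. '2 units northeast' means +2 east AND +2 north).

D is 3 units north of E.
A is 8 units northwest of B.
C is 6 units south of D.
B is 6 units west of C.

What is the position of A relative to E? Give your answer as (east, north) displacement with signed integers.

Answer: A is at (east=-14, north=5) relative to E.

Derivation:
Place E at the origin (east=0, north=0).
  D is 3 units north of E: delta (east=+0, north=+3); D at (east=0, north=3).
  C is 6 units south of D: delta (east=+0, north=-6); C at (east=0, north=-3).
  B is 6 units west of C: delta (east=-6, north=+0); B at (east=-6, north=-3).
  A is 8 units northwest of B: delta (east=-8, north=+8); A at (east=-14, north=5).
Therefore A relative to E: (east=-14, north=5).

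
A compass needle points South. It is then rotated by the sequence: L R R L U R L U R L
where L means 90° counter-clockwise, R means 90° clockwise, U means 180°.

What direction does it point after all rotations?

Answer: Final heading: South

Derivation:
Start: South
  L (left (90° counter-clockwise)) -> East
  R (right (90° clockwise)) -> South
  R (right (90° clockwise)) -> West
  L (left (90° counter-clockwise)) -> South
  U (U-turn (180°)) -> North
  R (right (90° clockwise)) -> East
  L (left (90° counter-clockwise)) -> North
  U (U-turn (180°)) -> South
  R (right (90° clockwise)) -> West
  L (left (90° counter-clockwise)) -> South
Final: South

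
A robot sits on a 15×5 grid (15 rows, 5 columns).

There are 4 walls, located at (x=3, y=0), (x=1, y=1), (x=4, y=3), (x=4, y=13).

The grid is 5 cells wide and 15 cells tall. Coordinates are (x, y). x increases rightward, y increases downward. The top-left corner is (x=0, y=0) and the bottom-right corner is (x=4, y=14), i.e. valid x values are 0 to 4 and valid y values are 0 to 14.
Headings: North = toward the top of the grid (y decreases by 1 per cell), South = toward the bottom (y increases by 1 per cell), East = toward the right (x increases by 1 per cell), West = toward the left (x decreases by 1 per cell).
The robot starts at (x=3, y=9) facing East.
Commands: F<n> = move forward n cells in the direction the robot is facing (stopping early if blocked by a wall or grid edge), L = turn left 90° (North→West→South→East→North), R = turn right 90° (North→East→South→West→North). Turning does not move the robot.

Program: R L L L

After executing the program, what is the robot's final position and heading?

Start: (x=3, y=9), facing East
  R: turn right, now facing South
  L: turn left, now facing East
  L: turn left, now facing North
  L: turn left, now facing West
Final: (x=3, y=9), facing West

Answer: Final position: (x=3, y=9), facing West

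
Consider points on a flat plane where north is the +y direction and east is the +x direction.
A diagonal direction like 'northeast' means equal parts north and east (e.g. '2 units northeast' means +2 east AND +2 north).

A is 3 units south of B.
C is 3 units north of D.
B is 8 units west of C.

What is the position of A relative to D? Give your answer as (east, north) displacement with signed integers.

Answer: A is at (east=-8, north=0) relative to D.

Derivation:
Place D at the origin (east=0, north=0).
  C is 3 units north of D: delta (east=+0, north=+3); C at (east=0, north=3).
  B is 8 units west of C: delta (east=-8, north=+0); B at (east=-8, north=3).
  A is 3 units south of B: delta (east=+0, north=-3); A at (east=-8, north=0).
Therefore A relative to D: (east=-8, north=0).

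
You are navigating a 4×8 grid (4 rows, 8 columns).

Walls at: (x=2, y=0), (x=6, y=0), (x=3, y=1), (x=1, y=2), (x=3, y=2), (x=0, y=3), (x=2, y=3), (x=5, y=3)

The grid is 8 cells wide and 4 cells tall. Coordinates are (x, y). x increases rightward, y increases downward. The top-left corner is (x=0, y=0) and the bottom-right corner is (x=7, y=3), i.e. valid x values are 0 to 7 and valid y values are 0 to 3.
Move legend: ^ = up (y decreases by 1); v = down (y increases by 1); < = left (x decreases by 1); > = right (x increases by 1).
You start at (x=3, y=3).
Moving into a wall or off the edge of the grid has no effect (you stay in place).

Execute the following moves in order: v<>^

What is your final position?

Answer: Final position: (x=4, y=2)

Derivation:
Start: (x=3, y=3)
  v (down): blocked, stay at (x=3, y=3)
  < (left): blocked, stay at (x=3, y=3)
  > (right): (x=3, y=3) -> (x=4, y=3)
  ^ (up): (x=4, y=3) -> (x=4, y=2)
Final: (x=4, y=2)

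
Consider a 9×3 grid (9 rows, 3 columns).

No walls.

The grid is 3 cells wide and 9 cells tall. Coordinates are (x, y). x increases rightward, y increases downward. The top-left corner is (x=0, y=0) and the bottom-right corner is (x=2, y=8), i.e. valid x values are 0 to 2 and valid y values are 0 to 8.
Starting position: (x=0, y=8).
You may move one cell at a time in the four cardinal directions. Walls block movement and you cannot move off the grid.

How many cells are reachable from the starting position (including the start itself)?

Answer: Reachable cells: 27

Derivation:
BFS flood-fill from (x=0, y=8):
  Distance 0: (x=0, y=8)
  Distance 1: (x=0, y=7), (x=1, y=8)
  Distance 2: (x=0, y=6), (x=1, y=7), (x=2, y=8)
  Distance 3: (x=0, y=5), (x=1, y=6), (x=2, y=7)
  Distance 4: (x=0, y=4), (x=1, y=5), (x=2, y=6)
  Distance 5: (x=0, y=3), (x=1, y=4), (x=2, y=5)
  Distance 6: (x=0, y=2), (x=1, y=3), (x=2, y=4)
  Distance 7: (x=0, y=1), (x=1, y=2), (x=2, y=3)
  Distance 8: (x=0, y=0), (x=1, y=1), (x=2, y=2)
  Distance 9: (x=1, y=0), (x=2, y=1)
  Distance 10: (x=2, y=0)
Total reachable: 27 (grid has 27 open cells total)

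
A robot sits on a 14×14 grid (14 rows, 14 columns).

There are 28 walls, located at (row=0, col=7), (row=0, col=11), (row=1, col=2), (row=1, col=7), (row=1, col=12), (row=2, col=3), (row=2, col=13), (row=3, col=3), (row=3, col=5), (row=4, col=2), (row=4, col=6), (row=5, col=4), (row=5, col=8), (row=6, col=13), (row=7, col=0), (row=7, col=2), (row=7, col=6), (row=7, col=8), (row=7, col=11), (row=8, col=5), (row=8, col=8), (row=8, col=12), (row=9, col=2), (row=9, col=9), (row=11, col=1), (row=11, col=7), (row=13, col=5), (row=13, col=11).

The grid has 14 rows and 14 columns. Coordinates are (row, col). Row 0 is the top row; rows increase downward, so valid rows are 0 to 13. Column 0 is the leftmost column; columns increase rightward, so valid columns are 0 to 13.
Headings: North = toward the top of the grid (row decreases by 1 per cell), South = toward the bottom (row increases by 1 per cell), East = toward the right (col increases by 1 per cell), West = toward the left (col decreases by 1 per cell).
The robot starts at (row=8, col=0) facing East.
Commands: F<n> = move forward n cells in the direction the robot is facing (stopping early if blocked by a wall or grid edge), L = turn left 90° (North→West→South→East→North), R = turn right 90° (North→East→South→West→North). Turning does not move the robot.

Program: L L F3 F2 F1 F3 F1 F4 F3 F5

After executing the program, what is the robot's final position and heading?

Answer: Final position: (row=8, col=0), facing West

Derivation:
Start: (row=8, col=0), facing East
  L: turn left, now facing North
  L: turn left, now facing West
  F3: move forward 0/3 (blocked), now at (row=8, col=0)
  F2: move forward 0/2 (blocked), now at (row=8, col=0)
  F1: move forward 0/1 (blocked), now at (row=8, col=0)
  F3: move forward 0/3 (blocked), now at (row=8, col=0)
  F1: move forward 0/1 (blocked), now at (row=8, col=0)
  F4: move forward 0/4 (blocked), now at (row=8, col=0)
  F3: move forward 0/3 (blocked), now at (row=8, col=0)
  F5: move forward 0/5 (blocked), now at (row=8, col=0)
Final: (row=8, col=0), facing West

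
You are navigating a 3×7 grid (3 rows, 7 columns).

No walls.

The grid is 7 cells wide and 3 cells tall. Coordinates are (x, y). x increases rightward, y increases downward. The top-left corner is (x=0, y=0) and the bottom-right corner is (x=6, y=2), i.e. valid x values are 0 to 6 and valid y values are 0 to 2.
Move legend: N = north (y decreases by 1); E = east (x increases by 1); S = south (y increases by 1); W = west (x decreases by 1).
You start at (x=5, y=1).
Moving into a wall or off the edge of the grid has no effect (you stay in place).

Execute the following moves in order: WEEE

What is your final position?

Answer: Final position: (x=6, y=1)

Derivation:
Start: (x=5, y=1)
  W (west): (x=5, y=1) -> (x=4, y=1)
  E (east): (x=4, y=1) -> (x=5, y=1)
  E (east): (x=5, y=1) -> (x=6, y=1)
  E (east): blocked, stay at (x=6, y=1)
Final: (x=6, y=1)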